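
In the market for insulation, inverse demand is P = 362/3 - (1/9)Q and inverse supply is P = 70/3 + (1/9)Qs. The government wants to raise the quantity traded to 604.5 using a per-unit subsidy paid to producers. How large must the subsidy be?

Required subsidy s = 37 per unit

At Q = 604.5, from the demand curve buyers pay Pb = 362/3 − (1/9)·604.5 = 53.5; from the supply curve sellers need Ps = 70/3 + (1/9)·604.5 = 90.5.
The subsidy must fill the gap: s = Ps − Pb = 90.5 − 53.5 = 37.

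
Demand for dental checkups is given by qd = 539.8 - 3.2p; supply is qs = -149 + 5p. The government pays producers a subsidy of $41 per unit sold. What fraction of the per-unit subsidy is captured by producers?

Producer share = 16/41

Pre-subsidy: 539.8 - 3.2p = -149 + 5p gives p* = 84, q* = 271.
With the subsidy, sellers receive ps = pb + 41 for each unit, where pb is the price buyers pay.
Supply in terms of pb becomes qs = -149 + 5(pb + 41) = 56 + 5pb. Setting this equal to demand: 539.8 - 3.2pb = 56 + 5pb, so pb = 59.
Sellers receive ps = 59 + 41 = 100; q' = 539.8 − 3.2·59 = 351.
Buyers' price falls by p* − pb = 84 − 59 = 25; sellers' price rises by ps − p* = 100 − 84 = 16.
So producers capture 16/41 = 16/41 of each unit of subsidy.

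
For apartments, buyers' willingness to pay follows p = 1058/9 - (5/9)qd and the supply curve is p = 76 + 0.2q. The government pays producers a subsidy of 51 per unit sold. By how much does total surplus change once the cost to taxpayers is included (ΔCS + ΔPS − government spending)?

Net change in total surplus = -1721.25

Pre-subsidy: 1058/9 - (5/9)q = 76 + 0.2q gives q* = 55 and p* = 87.
With the subsidy, sellers receive ps = pb + 51 for each unit, where pb is the price buyers pay.
On the curves, pb = 1058/9 - (5/9)q and ps = 76 + 0.2q; the wedge ps − pb = 51 gives 76 + 0.2q − (1058/9 - (5/9)q) = 51, so q' = 122.5.
Then pb = 1058/9 − (5/9)·122.5 = 49.5 and ps = 76 + 0.2·122.5 = 100.5.
ΔCS = ½(55 + 122.5)(87 − 49.5) = 3328.125; ΔPS = ½(55 + 122.5)(100.5 − 87) = 1198.125.
Government spending = 51 × 122.5 = 6247.5.
Net change = 3328.125 + 1198.125 − 6247.5 = -1721.25. The loss equals the DWL triangle ½·51·67.5.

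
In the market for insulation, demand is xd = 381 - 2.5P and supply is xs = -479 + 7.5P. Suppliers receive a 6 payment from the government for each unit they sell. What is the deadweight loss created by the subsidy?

Deadweight loss = 33.75

Pre-subsidy: 381 - 2.5P = -479 + 7.5P gives P* = 86, x* = 166.
With the subsidy, sellers receive Ps = Pb + 6 for each unit, where Pb is the price buyers pay.
Supply in terms of Pb becomes xs = -479 + 7.5(Pb + 6) = -434 + 7.5Pb. Setting this equal to demand: 381 - 2.5Pb = -434 + 7.5Pb, so Pb = 81.5.
Sellers receive Ps = 81.5 + 6 = 87.5; x' = 381 − 2.5·81.5 = 177.25.
The subsidy expands output by 177.25 − 166 = 11.25 past the efficient level; on those units the gap between marginal cost and willingness to pay runs from 0 up to 6.
DWL = ½ × 6 × 11.25 = 33.75.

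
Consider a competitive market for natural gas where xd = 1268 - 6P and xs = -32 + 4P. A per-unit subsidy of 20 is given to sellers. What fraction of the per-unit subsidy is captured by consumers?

Consumer share = 0.4

Pre-subsidy: 1268 - 6P = -32 + 4P gives P* = 130, x* = 488.
With the subsidy, sellers receive Ps = Pb + 20 for each unit, where Pb is the price buyers pay.
Supply in terms of Pb becomes xs = -32 + 4(Pb + 20) = 48 + 4Pb. Setting this equal to demand: 1268 - 6Pb = 48 + 4Pb, so Pb = 122.
Sellers receive Ps = 122 + 20 = 142; x' = 1268 − 6·122 = 536.
Buyers' price falls by P* − Pb = 130 − 122 = 8; sellers' price rises by Ps − P* = 142 − 130 = 12.
So consumers capture 8/20 = 0.4 of each unit of subsidy.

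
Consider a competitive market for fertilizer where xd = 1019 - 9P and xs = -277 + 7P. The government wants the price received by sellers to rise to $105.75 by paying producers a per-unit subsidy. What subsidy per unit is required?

Required subsidy s = $44 per unit

At a seller price of 105.75, quantity supplied is -277 + 7·105.75 = 463.25.
Buyers absorb 463.25 only when they pay Pb with 1019 − 9·Pb = 463.25, i.e. Pb = 61.75.
s = Ps − Pb = 105.75 − 61.75 = 44.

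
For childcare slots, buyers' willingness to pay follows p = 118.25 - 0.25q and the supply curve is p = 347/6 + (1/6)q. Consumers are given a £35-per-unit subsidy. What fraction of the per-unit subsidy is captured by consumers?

Pre-subsidy: 118.25 - 0.25q = 347/6 + (1/6)q gives q* = 145 and p* = 82.
With the rebate, buyers effectively pay pb = ps − 35, where ps is the price sellers receive.
On the curves, pb = 118.25 - 0.25q and ps = 347/6 + (1/6)q; the wedge ps − pb = 35 gives 347/6 + (1/6)q − (118.25 - 0.25q) = 35, so q' = 229.
Then pb = 118.25 − 0.25·229 = 61 and ps = 347/6 + (1/6)·229 = 96.
Buyers' price falls by p* − pb = 82 − 61 = 21; sellers' price rises by ps − p* = 96 − 82 = 14.
So consumers capture 21/35 = 0.6 of each unit of subsidy.

Consumer share = 0.6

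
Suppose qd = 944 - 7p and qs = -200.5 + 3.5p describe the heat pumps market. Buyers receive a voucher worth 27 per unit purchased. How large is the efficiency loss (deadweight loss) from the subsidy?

Pre-subsidy: 944 - 7p = -200.5 + 3.5p gives p* = 109, q* = 181.
With the rebate, buyers effectively pay pb = ps − 27, where ps is the price sellers receive.
Demand in terms of ps becomes qd = 944 − 7(ps − 27) = 1133 - 7ps. Setting this equal to supply: 1133 - 7ps = -200.5 + 3.5ps, so ps = 127.
Buyers pay pb = 127 − 27 = 100; q' = -200.5 + 3.5·127 = 244.
The subsidy expands output by 244 − 181 = 63 past the efficient level; on those units the gap between marginal cost and willingness to pay runs from 0 up to 27.
DWL = ½ × 27 × 63 = 850.5.

Deadweight loss = 850.5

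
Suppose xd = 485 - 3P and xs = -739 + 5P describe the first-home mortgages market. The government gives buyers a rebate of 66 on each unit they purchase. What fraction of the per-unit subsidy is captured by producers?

Producer share = 0.375

Pre-subsidy: 485 - 3P = -739 + 5P gives P* = 153, x* = 26.
With the rebate, buyers effectively pay Pb = Ps − 66, where Ps is the price sellers receive.
Demand in terms of Ps becomes xd = 485 − 3(Ps − 66) = 683 - 3Ps. Setting this equal to supply: 683 - 3Ps = -739 + 5Ps, so Ps = 177.75.
Buyers pay Pb = 177.75 − 66 = 111.75; x' = -739 + 5·177.75 = 149.75.
Buyers' price falls by P* − Pb = 153 − 111.75 = 41.25; sellers' price rises by Ps − P* = 177.75 − 153 = 24.75.
So producers capture 24.75/66 = 0.375 of each unit of subsidy.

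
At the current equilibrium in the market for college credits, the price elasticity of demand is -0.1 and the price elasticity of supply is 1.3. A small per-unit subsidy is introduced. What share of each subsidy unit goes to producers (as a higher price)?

For a small subsidy around the equilibrium, the benefit split depends on the relative slopes, which at a point are proportional to the elasticities.
Buyer share = εs/(εs + |εd|) = 1.3/(1.3 + 0.1) = 13/14; seller share = |εd|/(εs + |εd|) = 1/14.
So producers capture 1/14 of the subsidy.

Producer share = 1/14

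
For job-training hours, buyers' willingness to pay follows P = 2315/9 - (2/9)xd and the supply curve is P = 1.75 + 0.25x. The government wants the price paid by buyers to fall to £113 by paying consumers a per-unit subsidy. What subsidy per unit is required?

Required subsidy s = £51 per unit

At a buyer price of 113, quantity demanded is 1157.5 − 4.5·113 = 649.
Sellers supply 649 only when they receive Ps = 1.75 + 0.25·649 = 164.
s = Ps − Pb = 164 − 113 = 51.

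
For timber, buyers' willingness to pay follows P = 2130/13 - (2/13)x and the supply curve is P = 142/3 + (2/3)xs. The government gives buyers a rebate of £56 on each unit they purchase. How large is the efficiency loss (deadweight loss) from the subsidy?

Deadweight loss = £1911

Pre-subsidy: 2130/13 - (2/13)x = 142/3 + (2/3)x gives x* = 142 and P* = 142.
With the rebate, buyers effectively pay Pb = Ps − 56, where Ps is the price sellers receive.
On the curves, Pb = 2130/13 - (2/13)x and Ps = 142/3 + (2/3)x; the wedge Ps − Pb = 56 gives 142/3 + (2/3)x − (2130/13 - (2/13)x) = 56, so x' = 210.25.
Then Pb = 2130/13 − (2/13)·210.25 = 131.5 and Ps = 142/3 + (2/3)·210.25 = 187.5.
The subsidy expands output by 210.25 − 142 = 68.25 past the efficient level; on those units the gap between marginal cost and willingness to pay runs from 0 up to 56.
DWL = ½ × 56 × 68.25 = 1911.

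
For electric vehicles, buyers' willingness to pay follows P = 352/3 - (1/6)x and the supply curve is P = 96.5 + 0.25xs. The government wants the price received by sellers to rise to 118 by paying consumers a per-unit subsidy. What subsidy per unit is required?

Required subsidy s = 15 per unit

At a seller price of 118, quantity supplied is -386 + 4·118 = 86.
Buyers absorb 86 only when they pay Pb = 352/3 − (1/6)·86 = 103.
s = Ps − Pb = 118 − 103 = 15.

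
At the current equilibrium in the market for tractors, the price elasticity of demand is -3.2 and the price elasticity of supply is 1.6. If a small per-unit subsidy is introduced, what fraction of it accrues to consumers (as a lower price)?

For a small subsidy around the equilibrium, the benefit split depends on the relative slopes, which at a point are proportional to the elasticities.
Buyer share = εs/(εs + |εd|) = 1.6/(1.6 + 3.2) = 1/3; seller share = |εd|/(εs + |εd|) = 2/3.

Consumer share = 1/3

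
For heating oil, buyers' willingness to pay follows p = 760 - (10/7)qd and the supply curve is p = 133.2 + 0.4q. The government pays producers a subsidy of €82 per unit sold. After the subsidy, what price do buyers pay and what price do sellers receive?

Buyers pay €206.25; sellers receive €288.25

Pre-subsidy: 760 - (10/7)q = 133.2 + 0.4q gives q* = 342.78125 and p* = 270.3125.
With the subsidy, sellers receive ps = pb + 82 for each unit, where pb is the price buyers pay.
On the curves, pb = 760 - (10/7)q and ps = 133.2 + 0.4q; the wedge ps − pb = 82 gives 133.2 + 0.4q − (760 - (10/7)q) = 82, so q' = 387.625.
Then pb = 760 − (10/7)·387.625 = 206.25 and ps = 133.2 + 0.4·387.625 = 288.25.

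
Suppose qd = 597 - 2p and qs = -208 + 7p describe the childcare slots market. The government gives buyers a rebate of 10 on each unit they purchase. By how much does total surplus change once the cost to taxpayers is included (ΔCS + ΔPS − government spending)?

Net change in total surplus = -700/9

Pre-subsidy: 597 - 2p = -208 + 7p gives p* = 805/9, q* = 3763/9.
With the rebate, buyers effectively pay pb = ps − 10, where ps is the price sellers receive.
Demand in terms of ps becomes qd = 597 − 2(ps − 10) = 617 - 2ps. Setting this equal to supply: 617 - 2ps = -208 + 7ps, so ps = 275/3.
Buyers pay pb = 275/3 − 10 = 245/3; q' = -208 + 7·(275/3) = 1301/3.
ΔCS = ½(3763/9 + 1301/3)(805/9 − 245/3) = 268310/81; ΔPS = ½(3763/9 + 1301/3)(275/3 − 805/9) = 76660/81.
Government spending = 10 × 1301/3 = 13010/3.
Net change = 268310/81 + 76660/81 − 13010/3 = -700/9. The loss equals the DWL triangle ½·10·140/9.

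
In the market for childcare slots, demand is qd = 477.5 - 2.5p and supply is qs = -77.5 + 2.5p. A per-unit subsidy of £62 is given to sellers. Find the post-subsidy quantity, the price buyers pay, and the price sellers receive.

Pre-subsidy: 477.5 - 2.5p = -77.5 + 2.5p gives p* = 111, q* = 200.
With the subsidy, sellers receive ps = pb + 62 for each unit, where pb is the price buyers pay.
Supply in terms of pb becomes qs = -77.5 + 2.5(pb + 62) = 77.5 + 2.5pb. Setting this equal to demand: 477.5 - 2.5pb = 77.5 + 2.5pb, so pb = 80.
Sellers receive ps = 80 + 62 = 142; q' = 477.5 − 2.5·80 = 277.5.

q' = 277.5; buyers pay £80; sellers receive £142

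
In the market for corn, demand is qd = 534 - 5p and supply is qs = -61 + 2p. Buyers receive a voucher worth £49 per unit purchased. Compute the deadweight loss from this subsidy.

Pre-subsidy: 534 - 5p = -61 + 2p gives p* = 85, q* = 109.
With the rebate, buyers effectively pay pb = ps − 49, where ps is the price sellers receive.
Demand in terms of ps becomes qd = 534 − 5(ps − 49) = 779 - 5ps. Setting this equal to supply: 779 - 5ps = -61 + 2ps, so ps = 120.
Buyers pay pb = 120 − 49 = 71; q' = -61 + 2·120 = 179.
The subsidy expands output by 179 − 109 = 70 past the efficient level; on those units the gap between marginal cost and willingness to pay runs from 0 up to 49.
DWL = ½ × 49 × 70 = 1715.

Deadweight loss = £1715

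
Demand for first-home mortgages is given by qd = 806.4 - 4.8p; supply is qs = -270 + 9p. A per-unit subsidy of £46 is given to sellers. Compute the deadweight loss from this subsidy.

Deadweight loss = £3312

Pre-subsidy: 806.4 - 4.8p = -270 + 9p gives p* = 78, q* = 432.
With the subsidy, sellers receive ps = pb + 46 for each unit, where pb is the price buyers pay.
Supply in terms of pb becomes qs = -270 + 9(pb + 46) = 144 + 9pb. Setting this equal to demand: 806.4 - 4.8pb = 144 + 9pb, so pb = 48.
Sellers receive ps = 48 + 46 = 94; q' = 806.4 − 4.8·48 = 576.
The subsidy expands output by 576 − 432 = 144 past the efficient level; on those units the gap between marginal cost and willingness to pay runs from 0 up to 46.
DWL = ½ × 46 × 144 = 3312.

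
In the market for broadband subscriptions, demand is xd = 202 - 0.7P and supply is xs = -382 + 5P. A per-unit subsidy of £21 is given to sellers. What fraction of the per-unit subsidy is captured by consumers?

Pre-subsidy: 202 - 0.7P = -382 + 5P gives P* = 5840/57, x* = 7426/57.
With the subsidy, sellers receive Ps = Pb + 21 for each unit, where Pb is the price buyers pay.
Supply in terms of Pb becomes xs = -382 + 5(Pb + 21) = -277 + 5Pb. Setting this equal to demand: 202 - 0.7Pb = -277 + 5Pb, so Pb = 4790/57.
Sellers receive Ps = 4790/57 + 21 = 5987/57; x' = 202 − 0.7·(4790/57) = 8161/57.
Buyers' price falls by P* − Pb = 5840/57 − 4790/57 = 350/19; sellers' price rises by Ps − P* = 5987/57 − 5840/57 = 49/19.
So consumers capture (350/19)/21 = 50/57 of each unit of subsidy.

Consumer share = 50/57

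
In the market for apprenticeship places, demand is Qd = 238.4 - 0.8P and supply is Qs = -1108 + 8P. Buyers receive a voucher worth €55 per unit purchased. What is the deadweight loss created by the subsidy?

Pre-subsidy: 238.4 - 0.8P = -1108 + 8P gives P* = 153, Q* = 116.
With the rebate, buyers effectively pay Pb = Ps − 55, where Ps is the price sellers receive.
Demand in terms of Ps becomes Qd = 238.4 − 0.8(Ps − 55) = 282.4 - 0.8Ps. Setting this equal to supply: 282.4 - 0.8Ps = -1108 + 8Ps, so Ps = 158.
Buyers pay Pb = 158 − 55 = 103; Q' = -1108 + 8·158 = 156.
The subsidy expands output by 156 − 116 = 40 past the efficient level; on those units the gap between marginal cost and willingness to pay runs from 0 up to 55.
DWL = ½ × 55 × 40 = 1100.

Deadweight loss = €1100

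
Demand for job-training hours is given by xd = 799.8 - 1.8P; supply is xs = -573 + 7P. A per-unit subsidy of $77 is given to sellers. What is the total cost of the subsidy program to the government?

Pre-subsidy: 799.8 - 1.8P = -573 + 7P gives P* = 156, x* = 519.
With the subsidy, sellers receive Ps = Pb + 77 for each unit, where Pb is the price buyers pay.
Supply in terms of Pb becomes xs = -573 + 7(Pb + 77) = -34 + 7Pb. Setting this equal to demand: 799.8 - 1.8Pb = -34 + 7Pb, so Pb = 94.75.
Sellers receive Ps = 94.75 + 77 = 171.75; x' = 799.8 − 1.8·94.75 = 629.25.
Government outlay = subsidy × quantity = 77 × 629.25 = 48452.25.

Government cost = $48452.25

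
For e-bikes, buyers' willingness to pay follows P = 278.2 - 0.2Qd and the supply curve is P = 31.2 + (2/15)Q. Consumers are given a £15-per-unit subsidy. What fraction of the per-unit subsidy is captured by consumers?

Pre-subsidy: 278.2 - 0.2Q = 31.2 + (2/15)Q gives Q* = 741 and P* = 130.
With the rebate, buyers effectively pay Pb = Ps − 15, where Ps is the price sellers receive.
On the curves, Pb = 278.2 - 0.2Q and Ps = 31.2 + (2/15)Q; the wedge Ps − Pb = 15 gives 31.2 + (2/15)Q − (278.2 - 0.2Q) = 15, so Q' = 786.
Then Pb = 278.2 − 0.2·786 = 121 and Ps = 31.2 + (2/15)·786 = 136.
Buyers' price falls by P* − Pb = 130 − 121 = 9; sellers' price rises by Ps − P* = 136 − 130 = 6.
So consumers capture 9/15 = 0.6 of each unit of subsidy.

Consumer share = 0.6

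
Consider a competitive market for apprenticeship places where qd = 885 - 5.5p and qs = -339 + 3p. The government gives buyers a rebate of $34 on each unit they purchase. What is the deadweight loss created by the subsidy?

Deadweight loss = $1122

Pre-subsidy: 885 - 5.5p = -339 + 3p gives p* = 144, q* = 93.
With the rebate, buyers effectively pay pb = ps − 34, where ps is the price sellers receive.
Demand in terms of ps becomes qd = 885 − 5.5(ps − 34) = 1072 - 5.5ps. Setting this equal to supply: 1072 - 5.5ps = -339 + 3ps, so ps = 166.
Buyers pay pb = 166 − 34 = 132; q' = -339 + 3·166 = 159.
The subsidy expands output by 159 − 93 = 66 past the efficient level; on those units the gap between marginal cost and willingness to pay runs from 0 up to 34.
DWL = ½ × 34 × 66 = 1122.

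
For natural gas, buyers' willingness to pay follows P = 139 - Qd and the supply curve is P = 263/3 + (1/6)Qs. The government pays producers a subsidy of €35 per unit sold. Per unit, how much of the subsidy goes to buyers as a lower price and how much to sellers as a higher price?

Buyers gain €30 per unit; sellers gain €5 per unit

Pre-subsidy: 139 - Q = 263/3 + (1/6)Q gives Q* = 44 and P* = 95.
With the subsidy, sellers receive Ps = Pb + 35 for each unit, where Pb is the price buyers pay.
On the curves, Pb = 139 - Q and Ps = 263/3 + (1/6)Q; the wedge Ps − Pb = 35 gives 263/3 + (1/6)Q − (139 - Q) = 35, so Q' = 74.
Then Pb = 139 − 1·74 = 65 and Ps = 263/3 + (1/6)·74 = 100.
Buyers' price falls by P* − Pb = 95 − 65 = 30; sellers' price rises by Ps − P* = 100 − 95 = 5.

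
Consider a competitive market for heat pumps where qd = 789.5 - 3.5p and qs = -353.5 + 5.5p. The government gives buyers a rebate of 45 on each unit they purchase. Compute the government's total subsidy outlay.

Pre-subsidy: 789.5 - 3.5p = -353.5 + 5.5p gives p* = 127, q* = 345.
With the rebate, buyers effectively pay pb = ps − 45, where ps is the price sellers receive.
Demand in terms of ps becomes qd = 789.5 − 3.5(ps − 45) = 947 - 3.5ps. Setting this equal to supply: 947 - 3.5ps = -353.5 + 5.5ps, so ps = 144.5.
Buyers pay pb = 144.5 − 45 = 99.5; q' = -353.5 + 5.5·144.5 = 441.25.
Government outlay = subsidy × quantity = 45 × 441.25 = 19856.25.

Government cost = 19856.25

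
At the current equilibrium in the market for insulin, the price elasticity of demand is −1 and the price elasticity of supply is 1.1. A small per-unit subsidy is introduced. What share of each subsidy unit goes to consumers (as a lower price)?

For a small subsidy around the equilibrium, the benefit split depends on the relative slopes, which at a point are proportional to the elasticities.
Buyer share = εs/(εs + |εd|) = 1.1/(1.1 + 1) = 11/21; seller share = |εd|/(εs + |εd|) = 10/21.

Consumer share = 11/21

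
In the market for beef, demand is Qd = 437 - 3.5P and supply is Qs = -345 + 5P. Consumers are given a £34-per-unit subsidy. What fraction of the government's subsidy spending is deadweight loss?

DWL / government spending = 7/37

Pre-subsidy: 437 - 3.5P = -345 + 5P gives P* = 92, Q* = 115.
With the rebate, buyers effectively pay Pb = Ps − 34, where Ps is the price sellers receive.
Demand in terms of Ps becomes Qd = 437 − 3.5(Ps − 34) = 556 - 3.5Ps. Setting this equal to supply: 556 - 3.5Ps = -345 + 5Ps, so Ps = 106.
Buyers pay Pb = 106 − 34 = 72; Q' = -345 + 5·106 = 185.
ΔCS = ½(115 + 185)(92 − 72) = 3000; ΔPS = ½(115 + 185)(106 − 92) = 2100.
Government spending = 34 × 185 = 6290.
DWL = ½ × 34 × (185 − 115) = 1190; fraction = 1190 / 6290 = 7/37.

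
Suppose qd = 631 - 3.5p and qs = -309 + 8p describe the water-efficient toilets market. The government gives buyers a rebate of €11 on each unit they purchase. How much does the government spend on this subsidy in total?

Pre-subsidy: 631 - 3.5p = -309 + 8p gives p* = 1880/23, q* = 7933/23.
With the rebate, buyers effectively pay pb = ps − 11, where ps is the price sellers receive.
Demand in terms of ps becomes qd = 631 − 3.5(ps − 11) = 669.5 - 3.5ps. Setting this equal to supply: 669.5 - 3.5ps = -309 + 8ps, so ps = 1957/23.
Buyers pay pb = 1957/23 − 11 = 1704/23; q' = -309 + 8·(1957/23) = 8549/23.
Government outlay = subsidy × quantity = 11 × 8549/23 = 94039/23.

Government cost = 94039/23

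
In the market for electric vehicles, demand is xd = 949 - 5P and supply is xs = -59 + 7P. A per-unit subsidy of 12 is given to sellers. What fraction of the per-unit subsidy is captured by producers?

Producer share = 5/12

Pre-subsidy: 949 - 5P = -59 + 7P gives P* = 84, x* = 529.
With the subsidy, sellers receive Ps = Pb + 12 for each unit, where Pb is the price buyers pay.
Supply in terms of Pb becomes xs = -59 + 7(Pb + 12) = 25 + 7Pb. Setting this equal to demand: 949 - 5Pb = 25 + 7Pb, so Pb = 77.
Sellers receive Ps = 77 + 12 = 89; x' = 949 − 5·77 = 564.
Buyers' price falls by P* − Pb = 84 − 77 = 7; sellers' price rises by Ps − P* = 89 − 84 = 5.
So producers capture 5/12 = 5/12 of each unit of subsidy.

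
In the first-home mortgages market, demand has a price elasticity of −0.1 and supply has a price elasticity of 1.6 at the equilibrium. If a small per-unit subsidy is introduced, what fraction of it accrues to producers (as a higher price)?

Producer share = 1/17

For a small subsidy around the equilibrium, the benefit split depends on the relative slopes, which at a point are proportional to the elasticities.
Buyer share = εs/(εs + |εd|) = 1.6/(1.6 + 0.1) = 16/17; seller share = |εd|/(εs + |εd|) = 1/17.
So producers capture 1/17 of the subsidy.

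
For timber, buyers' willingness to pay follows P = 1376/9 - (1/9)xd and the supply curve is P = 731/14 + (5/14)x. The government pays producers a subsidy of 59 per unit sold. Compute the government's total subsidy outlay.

Pre-subsidy: 1376/9 - (1/9)x = 731/14 + (5/14)x gives x* = 215 and P* = 129.
With the subsidy, sellers receive Ps = Pb + 59 for each unit, where Pb is the price buyers pay.
On the curves, Pb = 1376/9 - (1/9)x and Ps = 731/14 + (5/14)x; the wedge Ps − Pb = 59 gives 731/14 + (5/14)x − (1376/9 - (1/9)x) = 59, so x' = 341.
Then Pb = 1376/9 − (1/9)·341 = 115 and Ps = 731/14 + (5/14)·341 = 174.
Government outlay = subsidy × quantity = 59 × 341 = 20119.

Government cost = 20119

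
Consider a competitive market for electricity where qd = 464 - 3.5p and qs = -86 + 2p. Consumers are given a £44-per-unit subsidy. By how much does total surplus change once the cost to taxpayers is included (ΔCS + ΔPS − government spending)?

Net change in total surplus = -£1232

Pre-subsidy: 464 - 3.5p = -86 + 2p gives p* = 100, q* = 114.
With the rebate, buyers effectively pay pb = ps − 44, where ps is the price sellers receive.
Demand in terms of ps becomes qd = 464 − 3.5(ps − 44) = 618 - 3.5ps. Setting this equal to supply: 618 - 3.5ps = -86 + 2ps, so ps = 128.
Buyers pay pb = 128 − 44 = 84; q' = -86 + 2·128 = 170.
ΔCS = ½(114 + 170)(100 − 84) = 2272; ΔPS = ½(114 + 170)(128 − 100) = 3976.
Government spending = 44 × 170 = 7480.
Net change = 2272 + 3976 − 7480 = -1232. The loss equals the DWL triangle ½·44·56.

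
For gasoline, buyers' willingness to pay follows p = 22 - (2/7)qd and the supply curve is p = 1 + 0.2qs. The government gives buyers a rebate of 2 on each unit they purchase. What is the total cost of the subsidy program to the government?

Government cost = 1610/17

Pre-subsidy: 22 - (2/7)q = 1 + 0.2q gives q* = 735/17 and p* = 164/17.
With the rebate, buyers effectively pay pb = ps − 2, where ps is the price sellers receive.
On the curves, pb = 22 - (2/7)q and ps = 1 + 0.2q; the wedge ps − pb = 2 gives 1 + 0.2q − (22 - (2/7)q) = 2, so q' = 805/17.
Then pb = 22 − (2/7)·(805/17) = 144/17 and ps = 1 + 0.2·(805/17) = 178/17.
Government outlay = subsidy × quantity = 2 × 805/17 = 1610/17.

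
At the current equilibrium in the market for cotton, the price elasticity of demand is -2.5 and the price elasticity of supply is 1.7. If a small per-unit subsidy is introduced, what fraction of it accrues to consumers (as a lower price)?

Consumer share = 17/42

For a small subsidy around the equilibrium, the benefit split depends on the relative slopes, which at a point are proportional to the elasticities.
Buyer share = εs/(εs + |εd|) = 1.7/(1.7 + 2.5) = 17/42; seller share = |εd|/(εs + |εd|) = 25/42.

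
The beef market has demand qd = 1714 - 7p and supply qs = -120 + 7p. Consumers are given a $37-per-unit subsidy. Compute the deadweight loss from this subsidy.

Pre-subsidy: 1714 - 7p = -120 + 7p gives p* = 131, q* = 797.
With the rebate, buyers effectively pay pb = ps − 37, where ps is the price sellers receive.
Demand in terms of ps becomes qd = 1714 − 7(ps − 37) = 1973 - 7ps. Setting this equal to supply: 1973 - 7ps = -120 + 7ps, so ps = 149.5.
Buyers pay pb = 149.5 − 37 = 112.5; q' = -120 + 7·149.5 = 926.5.
The subsidy expands output by 926.5 − 797 = 129.5 past the efficient level; on those units the gap between marginal cost and willingness to pay runs from 0 up to 37.
DWL = ½ × 37 × 129.5 = 2395.75.

Deadweight loss = $2395.75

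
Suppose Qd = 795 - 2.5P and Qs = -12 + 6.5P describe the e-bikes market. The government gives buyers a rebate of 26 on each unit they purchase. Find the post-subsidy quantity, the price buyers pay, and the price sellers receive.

Q' = 5560/9; buyers pay 638/9; sellers receive 872/9

Pre-subsidy: 795 - 2.5P = -12 + 6.5P gives P* = 269/3, Q* = 3425/6.
With the rebate, buyers effectively pay Pb = Ps − 26, where Ps is the price sellers receive.
Demand in terms of Ps becomes Qd = 795 − 2.5(Ps − 26) = 860 - 2.5Ps. Setting this equal to supply: 860 - 2.5Ps = -12 + 6.5Ps, so Ps = 872/9.
Buyers pay Pb = 872/9 − 26 = 638/9; Q' = -12 + 6.5·(872/9) = 5560/9.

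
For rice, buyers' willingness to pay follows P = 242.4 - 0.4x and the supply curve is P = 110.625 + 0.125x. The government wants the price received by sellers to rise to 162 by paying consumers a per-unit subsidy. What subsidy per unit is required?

At a seller price of 162, quantity supplied is -885 + 8·162 = 411.
Buyers absorb 411 only when they pay Pb = 242.4 − 0.4·411 = 78.
s = Ps − Pb = 162 − 78 = 84.

Required subsidy s = 84 per unit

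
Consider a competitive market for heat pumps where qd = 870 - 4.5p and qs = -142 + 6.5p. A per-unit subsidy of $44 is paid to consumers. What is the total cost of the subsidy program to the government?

Pre-subsidy: 870 - 4.5p = -142 + 6.5p gives p* = 92, q* = 456.
With the rebate, buyers effectively pay pb = ps − 44, where ps is the price sellers receive.
Demand in terms of ps becomes qd = 870 − 4.5(ps − 44) = 1068 - 4.5ps. Setting this equal to supply: 1068 - 4.5ps = -142 + 6.5ps, so ps = 110.
Buyers pay pb = 110 − 44 = 66; q' = -142 + 6.5·110 = 573.
Government outlay = subsidy × quantity = 44 × 573 = 25212.

Government cost = $25212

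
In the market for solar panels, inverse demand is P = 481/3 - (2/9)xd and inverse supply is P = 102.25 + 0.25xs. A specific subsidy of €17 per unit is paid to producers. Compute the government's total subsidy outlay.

Pre-subsidy: 481/3 - (2/9)x = 102.25 + 0.25x gives x* = 123 and P* = 133.
With the subsidy, sellers receive Ps = Pb + 17 for each unit, where Pb is the price buyers pay.
On the curves, Pb = 481/3 - (2/9)x and Ps = 102.25 + 0.25x; the wedge Ps − Pb = 17 gives 102.25 + 0.25x − (481/3 - (2/9)x) = 17, so x' = 159.
Then Pb = 481/3 − (2/9)·159 = 125 and Ps = 102.25 + 0.25·159 = 142.
Government outlay = subsidy × quantity = 17 × 159 = 2703.

Government cost = €2703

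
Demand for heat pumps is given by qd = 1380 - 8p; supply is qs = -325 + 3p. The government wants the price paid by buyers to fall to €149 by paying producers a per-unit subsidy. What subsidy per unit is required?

Required subsidy s = €22 per unit

At a buyer price of 149, quantity demanded is 1380 − 8·149 = 188.
Sellers supply 188 only when they receive ps with -325 + 3·ps = 188, i.e. ps = 171.
s = ps − pb = 171 − 149 = 22.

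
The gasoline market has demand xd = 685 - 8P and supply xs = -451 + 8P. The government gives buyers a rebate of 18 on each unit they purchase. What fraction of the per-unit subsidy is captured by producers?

Producer share = 0.5

Pre-subsidy: 685 - 8P = -451 + 8P gives P* = 71, x* = 117.
With the rebate, buyers effectively pay Pb = Ps − 18, where Ps is the price sellers receive.
Demand in terms of Ps becomes xd = 685 − 8(Ps − 18) = 829 - 8Ps. Setting this equal to supply: 829 - 8Ps = -451 + 8Ps, so Ps = 80.
Buyers pay Pb = 80 − 18 = 62; x' = -451 + 8·80 = 189.
Buyers' price falls by P* − Pb = 71 − 62 = 9; sellers' price rises by Ps − P* = 80 − 71 = 9.
So producers capture 9/18 = 0.5 of each unit of subsidy.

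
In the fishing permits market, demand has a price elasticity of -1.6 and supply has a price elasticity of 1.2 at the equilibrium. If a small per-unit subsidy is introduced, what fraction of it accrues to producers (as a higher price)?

Producer share = 4/7

For a small subsidy around the equilibrium, the benefit split depends on the relative slopes, which at a point are proportional to the elasticities.
Buyer share = εs/(εs + |εd|) = 1.2/(1.2 + 1.6) = 3/7; seller share = |εd|/(εs + |εd|) = 4/7.
So producers capture 4/7 of the subsidy.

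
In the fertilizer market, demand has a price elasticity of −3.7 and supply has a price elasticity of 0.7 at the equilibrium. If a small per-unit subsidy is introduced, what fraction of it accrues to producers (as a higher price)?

Producer share = 37/44

For a small subsidy around the equilibrium, the benefit split depends on the relative slopes, which at a point are proportional to the elasticities.
Buyer share = εs/(εs + |εd|) = 0.7/(0.7 + 3.7) = 7/44; seller share = |εd|/(εs + |εd|) = 37/44.
So producers capture 37/44 of the subsidy.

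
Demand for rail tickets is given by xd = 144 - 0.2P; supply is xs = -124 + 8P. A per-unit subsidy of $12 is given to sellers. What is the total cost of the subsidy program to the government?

Pre-subsidy: 144 - 0.2P = -124 + 8P gives P* = 1340/41, x* = 5636/41.
With the subsidy, sellers receive Ps = Pb + 12 for each unit, where Pb is the price buyers pay.
Supply in terms of Pb becomes xs = -124 + 8(Pb + 12) = -28 + 8Pb. Setting this equal to demand: 144 - 0.2Pb = -28 + 8Pb, so Pb = 860/41.
Sellers receive Ps = 860/41 + 12 = 1352/41; x' = 144 − 0.2·(860/41) = 5732/41.
Government outlay = subsidy × quantity = 12 × 5732/41 = 68784/41.

Government cost = 68784/41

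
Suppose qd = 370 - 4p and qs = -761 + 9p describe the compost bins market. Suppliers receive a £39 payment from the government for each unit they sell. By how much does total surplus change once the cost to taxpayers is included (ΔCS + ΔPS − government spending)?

Pre-subsidy: 370 - 4p = -761 + 9p gives p* = 87, q* = 22.
With the subsidy, sellers receive ps = pb + 39 for each unit, where pb is the price buyers pay.
Supply in terms of pb becomes qs = -761 + 9(pb + 39) = -410 + 9pb. Setting this equal to demand: 370 - 4pb = -410 + 9pb, so pb = 60.
Sellers receive ps = 60 + 39 = 99; q' = 370 − 4·60 = 130.
ΔCS = ½(22 + 130)(87 − 60) = 2052; ΔPS = ½(22 + 130)(99 − 87) = 912.
Government spending = 39 × 130 = 5070.
Net change = 2052 + 912 − 5070 = -2106. The loss equals the DWL triangle ½·39·108.

Net change in total surplus = -£2106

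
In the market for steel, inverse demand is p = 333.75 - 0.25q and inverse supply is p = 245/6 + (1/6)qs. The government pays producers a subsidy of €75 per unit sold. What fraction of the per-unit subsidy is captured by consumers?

Consumer share = 0.6

Pre-subsidy: 333.75 - 0.25q = 245/6 + (1/6)q gives q* = 703 and p* = 158.
With the subsidy, sellers receive ps = pb + 75 for each unit, where pb is the price buyers pay.
On the curves, pb = 333.75 - 0.25q and ps = 245/6 + (1/6)q; the wedge ps − pb = 75 gives 245/6 + (1/6)q − (333.75 - 0.25q) = 75, so q' = 883.
Then pb = 333.75 − 0.25·883 = 113 and ps = 245/6 + (1/6)·883 = 188.
Buyers' price falls by p* − pb = 158 − 113 = 45; sellers' price rises by ps − p* = 188 − 158 = 30.
So consumers capture 45/75 = 0.6 of each unit of subsidy.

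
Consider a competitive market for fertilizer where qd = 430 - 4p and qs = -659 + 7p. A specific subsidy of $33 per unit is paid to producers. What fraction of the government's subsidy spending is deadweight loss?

Pre-subsidy: 430 - 4p = -659 + 7p gives p* = 99, q* = 34.
With the subsidy, sellers receive ps = pb + 33 for each unit, where pb is the price buyers pay.
Supply in terms of pb becomes qs = -659 + 7(pb + 33) = -428 + 7pb. Setting this equal to demand: 430 - 4pb = -428 + 7pb, so pb = 78.
Sellers receive ps = 78 + 33 = 111; q' = 430 − 4·78 = 118.
ΔCS = ½(34 + 118)(99 − 78) = 1596; ΔPS = ½(34 + 118)(111 − 99) = 912.
Government spending = 33 × 118 = 3894.
DWL = ½ × 33 × (118 − 34) = 1386; fraction = 1386 / 3894 = 21/59.

DWL / government spending = 21/59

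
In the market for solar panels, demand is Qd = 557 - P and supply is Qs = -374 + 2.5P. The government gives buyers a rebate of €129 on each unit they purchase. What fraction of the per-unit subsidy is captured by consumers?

Consumer share = 5/7

Pre-subsidy: 557 - P = -374 + 2.5P gives P* = 266, Q* = 291.
With the rebate, buyers effectively pay Pb = Ps − 129, where Ps is the price sellers receive.
Demand in terms of Ps becomes Qd = 557 − 1(Ps − 129) = 686 - Ps. Setting this equal to supply: 686 - Ps = -374 + 2.5Ps, so Ps = 2120/7.
Buyers pay Pb = 2120/7 − 129 = 1217/7; Q' = -374 + 2.5·(2120/7) = 2682/7.
Buyers' price falls by P* − Pb = 266 − 1217/7 = 645/7; sellers' price rises by Ps − P* = 2120/7 − 266 = 258/7.
So consumers capture (645/7)/129 = 5/7 of each unit of subsidy.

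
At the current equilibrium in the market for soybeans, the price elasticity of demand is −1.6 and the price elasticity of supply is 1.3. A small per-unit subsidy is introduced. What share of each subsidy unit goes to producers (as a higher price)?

For a small subsidy around the equilibrium, the benefit split depends on the relative slopes, which at a point are proportional to the elasticities.
Buyer share = εs/(εs + |εd|) = 1.3/(1.3 + 1.6) = 13/29; seller share = |εd|/(εs + |εd|) = 16/29.
So producers capture 16/29 of the subsidy.

Producer share = 16/29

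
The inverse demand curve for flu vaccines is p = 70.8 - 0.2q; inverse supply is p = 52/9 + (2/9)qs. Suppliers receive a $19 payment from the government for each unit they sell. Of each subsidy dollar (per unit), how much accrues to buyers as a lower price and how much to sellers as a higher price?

Pre-subsidy: 70.8 - 0.2q = 52/9 + (2/9)q gives q* = 154 and p* = 40.
With the subsidy, sellers receive ps = pb + 19 for each unit, where pb is the price buyers pay.
On the curves, pb = 70.8 - 0.2q and ps = 52/9 + (2/9)q; the wedge ps − pb = 19 gives 52/9 + (2/9)q − (70.8 - 0.2q) = 19, so q' = 199.
Then pb = 70.8 − 0.2·199 = 31 and ps = 52/9 + (2/9)·199 = 50.
Buyers' price falls by p* − pb = 40 − 31 = 9; sellers' price rises by ps − p* = 50 − 40 = 10.

Buyers gain $9 per unit; sellers gain $10 per unit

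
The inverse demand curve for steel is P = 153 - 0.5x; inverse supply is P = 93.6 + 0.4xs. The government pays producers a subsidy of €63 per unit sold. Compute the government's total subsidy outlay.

Government cost = €8568

Pre-subsidy: 153 - 0.5x = 93.6 + 0.4x gives x* = 66 and P* = 120.
With the subsidy, sellers receive Ps = Pb + 63 for each unit, where Pb is the price buyers pay.
On the curves, Pb = 153 - 0.5x and Ps = 93.6 + 0.4x; the wedge Ps − Pb = 63 gives 93.6 + 0.4x − (153 - 0.5x) = 63, so x' = 136.
Then Pb = 153 − 0.5·136 = 85 and Ps = 93.6 + 0.4·136 = 148.
Government outlay = subsidy × quantity = 63 × 136 = 8568.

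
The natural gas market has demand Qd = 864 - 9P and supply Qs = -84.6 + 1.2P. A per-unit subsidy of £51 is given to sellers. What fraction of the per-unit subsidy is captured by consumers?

Pre-subsidy: 864 - 9P = -84.6 + 1.2P gives P* = 93, Q* = 27.
With the subsidy, sellers receive Ps = Pb + 51 for each unit, where Pb is the price buyers pay.
Supply in terms of Pb becomes Qs = -84.6 + 1.2(Pb + 51) = -23.4 + 1.2Pb. Setting this equal to demand: 864 - 9Pb = -23.4 + 1.2Pb, so Pb = 87.
Sellers receive Ps = 87 + 51 = 138; Q' = 864 − 9·87 = 81.
Buyers' price falls by P* − Pb = 93 − 87 = 6; sellers' price rises by Ps − P* = 138 − 93 = 45.
So consumers capture 6/51 = 2/17 of each unit of subsidy.

Consumer share = 2/17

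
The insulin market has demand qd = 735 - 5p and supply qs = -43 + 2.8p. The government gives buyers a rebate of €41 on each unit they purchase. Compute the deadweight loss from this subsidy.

Pre-subsidy: 735 - 5p = -43 + 2.8p gives p* = 3890/39, q* = 9215/39.
With the rebate, buyers effectively pay pb = ps − 41, where ps is the price sellers receive.
Demand in terms of ps becomes qd = 735 − 5(ps − 41) = 940 - 5ps. Setting this equal to supply: 940 - 5ps = -43 + 2.8ps, so ps = 4915/39.
Buyers pay pb = 4915/39 − 41 = 3316/39; q' = -43 + 2.8·(4915/39) = 12085/39.
The subsidy expands output by 12085/39 − 9215/39 = 2870/39 past the efficient level; on those units the gap between marginal cost and willingness to pay runs from 0 up to 41.
DWL = ½ × 41 × 2870/39 = 58835/39.

Deadweight loss = 58835/39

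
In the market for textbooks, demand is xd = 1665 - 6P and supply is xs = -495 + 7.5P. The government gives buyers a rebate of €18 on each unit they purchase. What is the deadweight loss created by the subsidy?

Deadweight loss = €540

Pre-subsidy: 1665 - 6P = -495 + 7.5P gives P* = 160, x* = 705.
With the rebate, buyers effectively pay Pb = Ps − 18, where Ps is the price sellers receive.
Demand in terms of Ps becomes xd = 1665 − 6(Ps − 18) = 1773 - 6Ps. Setting this equal to supply: 1773 - 6Ps = -495 + 7.5Ps, so Ps = 168.
Buyers pay Pb = 168 − 18 = 150; x' = -495 + 7.5·168 = 765.
The subsidy expands output by 765 − 705 = 60 past the efficient level; on those units the gap between marginal cost and willingness to pay runs from 0 up to 18.
DWL = ½ × 18 × 60 = 540.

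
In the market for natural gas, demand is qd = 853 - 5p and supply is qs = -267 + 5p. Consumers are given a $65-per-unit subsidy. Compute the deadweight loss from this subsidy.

Pre-subsidy: 853 - 5p = -267 + 5p gives p* = 112, q* = 293.
With the rebate, buyers effectively pay pb = ps − 65, where ps is the price sellers receive.
Demand in terms of ps becomes qd = 853 − 5(ps − 65) = 1178 - 5ps. Setting this equal to supply: 1178 - 5ps = -267 + 5ps, so ps = 144.5.
Buyers pay pb = 144.5 − 65 = 79.5; q' = -267 + 5·144.5 = 455.5.
The subsidy expands output by 455.5 − 293 = 162.5 past the efficient level; on those units the gap between marginal cost and willingness to pay runs from 0 up to 65.
DWL = ½ × 65 × 162.5 = 5281.25.

Deadweight loss = $5281.25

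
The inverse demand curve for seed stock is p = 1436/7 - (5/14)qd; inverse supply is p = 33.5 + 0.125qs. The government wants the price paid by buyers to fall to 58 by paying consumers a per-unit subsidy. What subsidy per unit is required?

Required subsidy s = 27 per unit

At a buyer price of 58, quantity demanded is 574.4 − 2.8·58 = 412.
Sellers supply 412 only when they receive ps = 33.5 + 0.125·412 = 85.
s = ps − pb = 85 − 58 = 27.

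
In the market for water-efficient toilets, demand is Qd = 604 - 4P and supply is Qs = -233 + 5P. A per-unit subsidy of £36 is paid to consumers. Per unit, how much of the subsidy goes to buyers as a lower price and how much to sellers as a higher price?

Buyers gain £20 per unit; sellers gain £16 per unit

Pre-subsidy: 604 - 4P = -233 + 5P gives P* = 93, Q* = 232.
With the rebate, buyers effectively pay Pb = Ps − 36, where Ps is the price sellers receive.
Demand in terms of Ps becomes Qd = 604 − 4(Ps − 36) = 748 - 4Ps. Setting this equal to supply: 748 - 4Ps = -233 + 5Ps, so Ps = 109.
Buyers pay Pb = 109 − 36 = 73; Q' = -233 + 5·109 = 312.
Buyers' price falls by P* − Pb = 93 − 73 = 20; sellers' price rises by Ps − P* = 109 − 93 = 16.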